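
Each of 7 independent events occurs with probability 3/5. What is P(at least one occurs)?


P(at least one) = 1 - P(none)
P(none) = (1 - 3/5)^7 = (2/5)^7 = 128/78125
P(at least one) = 1 - 128/78125 = 77997/78125

77997/78125


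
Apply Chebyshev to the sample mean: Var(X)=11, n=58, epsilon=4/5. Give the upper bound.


Var(Xbar) = Var(X)/n = 11/58
Chebyshev: P(|Xbar-mu| >= 4/5) <= Var(Xbar)/(4/5)^2 = (11/58)/(16/25) = 275/928

275/928


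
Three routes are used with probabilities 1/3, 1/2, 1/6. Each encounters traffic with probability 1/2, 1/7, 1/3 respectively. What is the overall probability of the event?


P(A) = P(A|B1)P(B1) + P(A|B2)P(B2) + P(A|B3)P(B3)
= 1/2*1/3 + 1/7*1/2 + 1/3*1/6
= 1/6 + 1/14 + 1/18 = 37/126

37/126


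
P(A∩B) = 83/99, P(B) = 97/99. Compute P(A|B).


P(A|B) = P(A∩B)/P(B) = (83/99)/(97/99) = 83/97

83/97


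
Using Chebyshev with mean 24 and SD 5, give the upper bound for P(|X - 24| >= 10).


k = 10/5 = 2
Chebyshev: P(|X-mu| >= k*sigma) <= 1/k^2 = 1/2^2 = 1/4

1/4


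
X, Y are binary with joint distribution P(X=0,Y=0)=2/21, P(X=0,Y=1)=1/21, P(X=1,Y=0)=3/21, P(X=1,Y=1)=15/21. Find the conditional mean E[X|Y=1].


P(Y=1) = 16/21
E[X|Y=1] = (0*1 + 1*15)/16 = 15/16

15/16


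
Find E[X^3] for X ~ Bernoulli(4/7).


For Bernoulli: X in {0,1}
E[X^3] = 0^3*(1-4/7) + 1^3*4/7 = 4/7

4/7


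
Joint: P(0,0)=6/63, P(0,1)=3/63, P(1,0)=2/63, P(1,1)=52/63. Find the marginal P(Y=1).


P(Y=1) = P(0,1)+P(1,1) = 3/63 + 52/63 = 55/63

55/63


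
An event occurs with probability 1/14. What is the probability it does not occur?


P(A') = 1 - P(A) = 1 - 1/14 = 13/14

13/14


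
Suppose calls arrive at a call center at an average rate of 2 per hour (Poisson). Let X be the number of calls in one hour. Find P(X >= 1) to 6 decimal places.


P(X>=1) = 1 - P(X<=0) = 1 - (e^(-2)*2^0/0!)
≈ 1 - 0.1353352832 = 0.8646647168
≈ 0.864665

0.864665


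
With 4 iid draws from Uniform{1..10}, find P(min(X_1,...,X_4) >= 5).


P(min >= 5) = P(all X_i >= 5) = (P(X_1 >= 5))^4
= (6/10)^4 = (3/5)^4 = 81/625

81/625


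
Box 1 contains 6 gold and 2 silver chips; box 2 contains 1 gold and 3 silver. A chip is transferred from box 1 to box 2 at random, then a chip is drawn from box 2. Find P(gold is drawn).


P(transfer gold) = 6/8 = 3/4; P(transfer silver) = 1/4
If gold transferred: Urn II has 2 gold of 5, so P(gold|gold moved) = 2/5
If silver transferred: Urn II has 1 gold of 5, so P(gold|silver moved) = 1/5
By total probability: P(gold) = 3/4*2/5 + 1/4*1/5 = 7/20

7/20


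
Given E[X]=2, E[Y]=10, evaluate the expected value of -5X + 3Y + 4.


E[-5X + 3Y + 4] = -5*E[X] + 3*E[Y] + 4
= (-5)*(2) + (3)*(10) + (4)
= -10 + 30 + 4 = 24

24


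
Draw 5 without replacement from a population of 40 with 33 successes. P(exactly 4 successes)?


P(X=4) = C(33,4)*C(7,1) / C(40,5)
= 40920*7 / 658008
= 286440/658008 = 11935/27417

11935/27417


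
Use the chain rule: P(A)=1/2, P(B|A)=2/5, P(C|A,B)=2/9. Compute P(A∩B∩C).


P(A∩B∩C) = P(A) * P(B|A) * P(C|A∩B)
= 1/2 * 2/5 * 2/9
= 1/5 * 2/9 = 2/45

2/45


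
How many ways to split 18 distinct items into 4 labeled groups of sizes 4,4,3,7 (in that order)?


18! = 6402373705728000
Denominator: 4!=24 * 4!=24 * 3!=6 * 7!=5040
Coefficient = 6402373705728000 / 17418240 = 367567200

367567200


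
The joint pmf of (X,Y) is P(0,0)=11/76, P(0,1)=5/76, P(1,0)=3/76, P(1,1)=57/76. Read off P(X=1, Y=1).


Read from table: P(X=1, Y=1) = 57/76 = 3/4

3/4


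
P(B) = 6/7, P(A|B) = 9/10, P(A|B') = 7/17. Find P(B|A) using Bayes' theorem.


P(A) = P(A|B)P(B) + P(A|B')P(B') = 9/10*6/7 + 7/17*1/7 = 494/595
P(B|A) = P(A|B)P(B)/P(A) = (27/35)/(494/595) = 459/494

459/494


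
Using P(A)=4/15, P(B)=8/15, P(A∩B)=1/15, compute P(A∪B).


P(A∪B) = P(A) + P(B) - P(A∩B)
= 4/15 + 8/15 - 1/15 = 11/15

11/15


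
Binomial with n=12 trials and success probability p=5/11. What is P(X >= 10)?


P(X>=10) = P(X=10) + P(X=11) + P(X=12)
= 2109375000/285311670611 + 3515625000/3138428376721 + 244140625/3138428376721
= 2451171875/285311670611

2451171875/285311670611


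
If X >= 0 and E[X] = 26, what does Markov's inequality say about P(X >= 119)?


Markov: P(X >= a) <= E[X]/a
P(X >= 119) <= 26/119

26/119


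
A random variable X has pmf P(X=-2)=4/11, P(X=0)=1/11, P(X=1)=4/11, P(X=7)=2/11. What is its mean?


E[X] = sum(x * P(x))
= -2*4/11 + 0*1/11 + 1*4/11 + 7*2/11
= 10/11

10/11


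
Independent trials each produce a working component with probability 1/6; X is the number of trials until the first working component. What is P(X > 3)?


P(X > 3) = P(first 3 trials all fail) = (1-p)^3 = (5/6)^3 = 125/216

125/216


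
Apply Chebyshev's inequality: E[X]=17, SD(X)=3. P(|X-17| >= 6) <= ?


k = 6/3 = 2
Chebyshev: P(|X-mu| >= k*sigma) <= 1/k^2 = 1/2^2 = 1/4

1/4


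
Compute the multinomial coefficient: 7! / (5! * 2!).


7! = 5040
Denominator: 5!=120 * 2!=2
Coefficient = 5040 / 240 = 21

21


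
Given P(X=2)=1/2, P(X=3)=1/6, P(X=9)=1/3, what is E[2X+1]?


E[2X+1] = sum(g(x)*P(x))
= 5*1/2 + 7*1/6 + 19*1/3
= 10

10


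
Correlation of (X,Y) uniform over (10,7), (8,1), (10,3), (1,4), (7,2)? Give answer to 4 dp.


Cov(X,Y) = 0.7200, Var(X) = 10.9600, Var(Y) = 4.2400
rho = Cov/(sqrt(VarX)*sqrt(VarY)) = 0.1056

0.1056


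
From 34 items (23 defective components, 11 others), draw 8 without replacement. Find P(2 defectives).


P(X=2) = C(23,2)*C(11,6) / C(34,8)
= 253*462 / 18156204
= 116886/18156204 = 1771/275094

1771/275094


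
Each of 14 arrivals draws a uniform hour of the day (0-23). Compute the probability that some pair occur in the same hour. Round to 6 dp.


P(all different) = prod((24-i)/24 for i=0..13) = 0.008128
P(at least one match) = 1 - 0.008128 = 0.991872

0.991872


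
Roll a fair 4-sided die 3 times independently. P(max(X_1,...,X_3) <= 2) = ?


P(max <= 2) = P(all X_i <= 2) = (P(X_1 <= 2))^3
= (2/4)^3 = (1/2)^3 = 1/8

1/8


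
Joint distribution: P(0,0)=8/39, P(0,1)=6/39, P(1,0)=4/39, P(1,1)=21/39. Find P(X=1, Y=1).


Read from table: P(X=1, Y=1) = 21/39 = 7/13

7/13


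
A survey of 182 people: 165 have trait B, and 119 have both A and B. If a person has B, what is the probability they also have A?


P(A|B) = P(A∩B)/P(B) = (119/182)/(165/182) = 119/165

119/165


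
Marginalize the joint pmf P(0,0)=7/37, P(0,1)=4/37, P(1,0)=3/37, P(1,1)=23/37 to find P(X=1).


P(X=1) = P(1,0)+P(1,1) = 3/37 + 23/37 = 26/37

26/37


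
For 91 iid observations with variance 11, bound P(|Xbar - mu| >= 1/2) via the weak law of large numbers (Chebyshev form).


Var(Xbar) = Var(X)/n = 11/91
Chebyshev: P(|Xbar-mu| >= 1/2) <= Var(Xbar)/(1/2)^2 = (11/91)/(1/4) = 44/91

44/91


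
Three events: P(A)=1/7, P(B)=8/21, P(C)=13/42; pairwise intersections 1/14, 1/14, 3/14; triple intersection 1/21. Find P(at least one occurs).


P(A∪B∪C) = P(A)+P(B)+P(C) - P(AB)-P(AC)-P(BC) + P(ABC)
= 1/7+8/21+13/42 - 1/14-1/14-3/14 + 1/21
= 11/21

11/21


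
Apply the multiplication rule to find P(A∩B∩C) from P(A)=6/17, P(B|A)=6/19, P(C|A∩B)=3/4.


P(A∩B∩C) = P(A) * P(B|A) * P(C|A∩B)
= 6/17 * 6/19 * 3/4
= 36/323 * 3/4 = 27/323

27/323


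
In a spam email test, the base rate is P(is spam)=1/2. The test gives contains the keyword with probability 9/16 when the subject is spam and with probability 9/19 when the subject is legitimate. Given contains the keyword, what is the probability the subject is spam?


P(A) = P(A|B)P(B) + P(A|B')P(B') = 9/16*1/2 + 9/19*1/2 = 315/608
P(B|A) = P(A|B)P(B)/P(A) = (9/32)/(315/608) = 19/35

19/35


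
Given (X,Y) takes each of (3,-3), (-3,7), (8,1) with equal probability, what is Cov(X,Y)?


E[X]=8/3, E[Y]=5/3, E[XY]=-22/3
Cov(X,Y) = E[XY] - E[X]E[Y] = -22/3 - 8/3*5/3 = -106/9

-106/9


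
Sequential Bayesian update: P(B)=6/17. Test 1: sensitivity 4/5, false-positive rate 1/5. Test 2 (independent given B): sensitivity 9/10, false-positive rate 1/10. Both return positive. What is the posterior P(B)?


After test 1: P(+) = 4/5*6/17 + 1/5*11/17 = 7/17
P(B|+) = (24/85)/(7/17) = 24/35
After test 2 (use post1 as new prior): P(+) = 9/10*24/35 + 1/10*11/35 = 227/350
P(B|+,+) = (108/175)/(227/350) = 216/227

216/227


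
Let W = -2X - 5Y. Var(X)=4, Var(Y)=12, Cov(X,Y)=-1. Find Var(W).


Var(-2X - 5Y) = (-2)^2*Var(X) + (-5)^2*Var(Y) + 2*(-2)*(-5)*Cov(X,Y)
= 4*4 + 25*12 + 20*(-1)
= 16 + 300 - 20 = 296

296


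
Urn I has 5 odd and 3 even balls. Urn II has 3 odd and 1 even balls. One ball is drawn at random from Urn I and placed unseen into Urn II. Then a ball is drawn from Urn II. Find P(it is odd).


P(transfer odd) = 5/8; P(transfer even) = 3/8
If odd transferred: Urn II has 4 odd of 5, so P(odd|odd moved) = 4/5
If even transferred: Urn II has 3 odd of 5, so P(odd|even moved) = 3/5
By total probability: P(odd) = 5/8*4/5 + 3/8*3/5 = 29/40

29/40


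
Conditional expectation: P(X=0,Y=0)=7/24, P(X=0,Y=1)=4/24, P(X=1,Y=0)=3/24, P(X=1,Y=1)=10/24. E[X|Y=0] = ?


P(Y=0) = 10/24
E[X|Y=0] = (0*7 + 1*3)/10 = 3/10

3/10


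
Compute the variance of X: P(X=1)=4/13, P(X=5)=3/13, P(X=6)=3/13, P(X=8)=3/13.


E[X] = 61/13, E[X^2] = 379/13
Var(X) = E[X^2] - (E[X])^2 = 379/13 - (61/13)^2 = 1206/169

1206/169


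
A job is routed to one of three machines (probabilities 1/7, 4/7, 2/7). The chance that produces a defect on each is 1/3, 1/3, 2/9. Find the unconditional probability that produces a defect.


P(A) = P(A|B1)P(B1) + P(A|B2)P(B2) + P(A|B3)P(B3)
= 1/3*1/7 + 1/3*4/7 + 2/9*2/7
= 1/21 + 4/21 + 4/63 = 19/63

19/63


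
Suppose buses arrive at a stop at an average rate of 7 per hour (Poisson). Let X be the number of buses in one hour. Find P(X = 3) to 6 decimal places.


P(X=3) = e^(-7) * 7^3 / 3!
≈ 0.0009118819656 * 343 / 6
≈ 0.052129

0.052129


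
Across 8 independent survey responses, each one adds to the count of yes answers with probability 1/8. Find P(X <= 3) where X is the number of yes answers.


P(X<=3) = P(X=0) + P(X=1) + P(X=2) + P(X=3)
= 5764801/16777216 + 823543/2097152 + 823543/4194304 + 117649/2097152
= 16588509/16777216

16588509/16777216


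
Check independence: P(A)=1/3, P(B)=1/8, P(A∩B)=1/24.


P(A)*P(B) = 1/3*1/8 = 1/24
P(A∩B) = 1/24, which equals P(A)P(B), so independent

Yes, A and B are independent


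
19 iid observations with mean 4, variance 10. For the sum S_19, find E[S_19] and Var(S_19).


E[S_n] = n*mu = 19*4 = 76
Var(S_n) = n*sigma^2 = 19*10 = 190

E[S_19]=76, Var(S_19)=190


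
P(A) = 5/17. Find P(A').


P(A') = 1 - P(A) = 1 - 5/17 = 12/17

12/17


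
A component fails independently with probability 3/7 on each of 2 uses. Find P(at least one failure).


P(at least one) = 1 - P(none)
P(none) = (1 - 3/7)^2 = (4/7)^2 = 16/49
P(at least one) = 1 - 16/49 = 33/49

33/49


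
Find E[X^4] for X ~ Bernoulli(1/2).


For Bernoulli: X in {0,1}
E[X^4] = 0^4*(1-1/2) + 1^4*1/2 = 1/2

1/2


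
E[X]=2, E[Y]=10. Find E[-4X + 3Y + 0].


E[-4X + 3Y + 0] = -4*E[X] + 3*E[Y] + 0
= (-4)*(2) + (3)*(10) + (0)
= -8 + 30 + 0 = 22

22


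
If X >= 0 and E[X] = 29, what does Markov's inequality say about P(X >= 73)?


Markov: P(X >= a) <= E[X]/a
P(X >= 73) <= 29/73

29/73


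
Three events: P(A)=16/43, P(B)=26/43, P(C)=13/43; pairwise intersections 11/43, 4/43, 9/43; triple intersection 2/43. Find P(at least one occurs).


P(A∪B∪C) = P(A)+P(B)+P(C) - P(AB)-P(AC)-P(BC) + P(ABC)
= 16/43+26/43+13/43 - 11/43-4/43-9/43 + 2/43
= 33/43

33/43


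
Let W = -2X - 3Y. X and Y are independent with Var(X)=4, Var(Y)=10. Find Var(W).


Independence => Cov(X,Y)=0
Var(-2X - 3Y) = (-2)^2*Var(X) + (-3)^2*Var(Y)
= 4*4 + 9*10 = 106

106


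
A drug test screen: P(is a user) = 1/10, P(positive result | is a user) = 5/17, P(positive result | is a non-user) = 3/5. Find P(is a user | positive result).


P(A) = P(A|B)P(B) + P(A|B')P(B') = 5/17*1/10 + 3/5*9/10 = 242/425
P(B|A) = P(A|B)P(B)/P(A) = (1/34)/(242/425) = 25/484

25/484


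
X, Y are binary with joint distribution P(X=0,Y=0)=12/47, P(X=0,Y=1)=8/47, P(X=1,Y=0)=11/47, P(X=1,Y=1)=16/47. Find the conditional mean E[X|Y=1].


P(Y=1) = 24/47
E[X|Y=1] = (0*8 + 1*16)/24 = 16/24 = 2/3

2/3


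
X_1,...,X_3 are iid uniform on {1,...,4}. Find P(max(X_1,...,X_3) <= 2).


P(max <= 2) = P(all X_i <= 2) = (P(X_1 <= 2))^3
= (2/4)^3 = (1/2)^3 = 1/8

1/8


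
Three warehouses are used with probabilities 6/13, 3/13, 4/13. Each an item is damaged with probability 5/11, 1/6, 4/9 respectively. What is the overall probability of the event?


P(A) = P(A|B1)P(B1) + P(A|B2)P(B2) + P(A|B3)P(B3)
= 5/11*6/13 + 1/6*3/13 + 4/9*4/13
= 30/143 + 1/26 + 16/117 = 991/2574

991/2574


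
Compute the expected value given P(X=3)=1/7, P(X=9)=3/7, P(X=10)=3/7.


E[X] = sum(x * P(x))
= 3*1/7 + 9*3/7 + 10*3/7
= 60/7

60/7


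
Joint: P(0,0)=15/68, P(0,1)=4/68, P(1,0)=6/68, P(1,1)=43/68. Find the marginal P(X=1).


P(X=1) = P(1,0)+P(1,1) = 6/68 + 43/68 = 49/68

49/68


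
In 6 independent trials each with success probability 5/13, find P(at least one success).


P(at least one) = 1 - P(none)
P(none) = (1 - 5/13)^6 = (8/13)^6 = 262144/4826809
P(at least one) = 1 - 262144/4826809 = 4564665/4826809

4564665/4826809


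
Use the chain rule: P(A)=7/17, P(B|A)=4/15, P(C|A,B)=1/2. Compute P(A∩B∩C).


P(A∩B∩C) = P(A) * P(B|A) * P(C|A∩B)
= 7/17 * 4/15 * 1/2
= 28/255 * 1/2 = 14/255

14/255


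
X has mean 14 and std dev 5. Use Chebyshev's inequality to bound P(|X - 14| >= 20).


k = 20/5 = 4
Chebyshev: P(|X-mu| >= k*sigma) <= 1/k^2 = 1/4^2 = 1/16

1/16


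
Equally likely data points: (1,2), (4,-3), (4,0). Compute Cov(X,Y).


E[X]=3, E[Y]=-1/3, E[XY]=-10/3
Cov(X,Y) = E[XY] - E[X]E[Y] = -10/3 - 3*-1/3 = -7/3

-7/3


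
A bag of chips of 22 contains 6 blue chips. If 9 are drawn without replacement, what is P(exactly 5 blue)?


P(X=5) = C(6,5)*C(16,4) / C(22,9)
= 6*1820 / 497420
= 10920/497420 = 78/3553

78/3553


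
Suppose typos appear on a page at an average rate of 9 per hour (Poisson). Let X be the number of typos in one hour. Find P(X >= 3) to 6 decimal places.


P(X>=3) = 1 - P(X<=2) = 1 - (e^(-9)*9^0/0! + e^(-9)*9^1/1! + e^(-9)*9^2/2!)
≈ 1 - (0.0001234098 + 0.0011106882 + 0.0049980971)
= 1 - 0.0062321951 = 0.9937678049
≈ 0.993768

0.993768


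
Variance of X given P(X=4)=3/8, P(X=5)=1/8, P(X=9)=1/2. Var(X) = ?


E[X] = 53/8, E[X^2] = 397/8
Var(X) = E[X^2] - (E[X])^2 = 397/8 - (53/8)^2 = 367/64

367/64


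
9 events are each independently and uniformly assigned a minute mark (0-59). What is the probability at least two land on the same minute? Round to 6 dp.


P(all different) = prod((60-i)/60 for i=0..8) = 0.532315
P(at least one match) = 1 - 0.532315 = 0.467685

0.467685


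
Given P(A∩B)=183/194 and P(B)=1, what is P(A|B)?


P(A|B) = P(A∩B)/P(B) = (183/194)/(194/194) = 183/194

183/194


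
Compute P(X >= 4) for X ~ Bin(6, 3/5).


P(X>=4) = P(X=4) + P(X=5) + P(X=6)
= 972/3125 + 2916/15625 + 729/15625
= 1701/3125

1701/3125


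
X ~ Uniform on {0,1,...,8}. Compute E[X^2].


E[X^2] = (1/9) * sum(x^2 for x=0..8)
= 204/9 = 68/3

68/3


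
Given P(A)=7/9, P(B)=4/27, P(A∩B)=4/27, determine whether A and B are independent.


P(A)*P(B) = 7/9*4/27 = 28/243
P(A∩B) = 4/27 != 28/243, so not independent

No, A and B are not independent


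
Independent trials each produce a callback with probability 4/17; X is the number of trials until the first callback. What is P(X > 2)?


P(X > 2) = P(first 2 trials all fail) = (1-p)^2 = (13/17)^2 = 169/289

169/289


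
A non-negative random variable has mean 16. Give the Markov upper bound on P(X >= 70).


Markov: P(X >= a) <= E[X]/a
P(X >= 70) <= 16/70 = 8/35

8/35


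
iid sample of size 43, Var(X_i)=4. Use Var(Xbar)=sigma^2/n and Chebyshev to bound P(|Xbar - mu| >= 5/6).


Var(Xbar) = Var(X)/n = 4/43
Chebyshev: P(|Xbar-mu| >= 5/6) <= Var(Xbar)/(5/6)^2 = (4/43)/(25/36) = 144/1075

144/1075


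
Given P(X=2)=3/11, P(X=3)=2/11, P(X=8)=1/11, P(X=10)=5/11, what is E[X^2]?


E[X^2] = sum(g(x)*P(x))
= 4*3/11 + 9*2/11 + 64*1/11 + 100*5/11
= 54

54


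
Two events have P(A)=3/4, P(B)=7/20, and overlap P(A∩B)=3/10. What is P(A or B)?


P(A∪B) = P(A) + P(B) - P(A∩B)
= 3/4 + 7/20 - 3/10 = 4/5

4/5


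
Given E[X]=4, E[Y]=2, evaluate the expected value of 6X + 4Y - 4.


E[6X + 4Y - 4] = 6*E[X] + 4*E[Y] - 4
= (6)*(4) + (4)*(2) + (-4)
= 24 + 8 - 4 = 28

28


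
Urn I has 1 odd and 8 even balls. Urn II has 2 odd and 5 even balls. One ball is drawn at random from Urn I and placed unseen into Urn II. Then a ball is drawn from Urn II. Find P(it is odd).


P(transfer odd) = 1/9; P(transfer even) = 8/9
If odd transferred: Urn II has 3 odd of 8, so P(odd|odd moved) = 3/8
If even transferred: Urn II has 2 odd of 8, so P(odd|even moved) = 1/4
By total probability: P(odd) = 1/9*3/8 + 8/9*1/4 = 19/72

19/72


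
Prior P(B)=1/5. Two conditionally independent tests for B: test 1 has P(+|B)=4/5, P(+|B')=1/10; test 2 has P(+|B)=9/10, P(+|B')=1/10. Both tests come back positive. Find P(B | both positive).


After test 1: P(+) = 4/5*1/5 + 1/10*4/5 = 6/25
P(B|+) = (4/25)/(6/25) = 2/3
After test 2 (use post1 as new prior): P(+) = 9/10*2/3 + 1/10*1/3 = 19/30
P(B|+,+) = (3/5)/(19/30) = 18/19

18/19


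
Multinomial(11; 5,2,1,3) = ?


11! = 39916800
Denominator: 5!=120 * 2!=2 * 1!=1 * 3!=6
Coefficient = 39916800 / 1440 = 27720

27720


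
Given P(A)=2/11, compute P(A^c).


P(A') = 1 - P(A) = 1 - 2/11 = 9/11

9/11


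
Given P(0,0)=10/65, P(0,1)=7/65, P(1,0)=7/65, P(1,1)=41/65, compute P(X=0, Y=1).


Read from table: P(X=0, Y=1) = 7/65

7/65


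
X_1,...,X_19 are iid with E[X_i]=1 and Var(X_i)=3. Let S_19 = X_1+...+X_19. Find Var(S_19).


By independence, Var(S_n) = n*Var(X_1) = 19*3 = 57

57


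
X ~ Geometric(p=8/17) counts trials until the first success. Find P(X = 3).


P(X=3) = (1-p)^2 * p = (9/17)^2 * 8/17
= 81/289 * 8/17 = 648/4913

648/4913


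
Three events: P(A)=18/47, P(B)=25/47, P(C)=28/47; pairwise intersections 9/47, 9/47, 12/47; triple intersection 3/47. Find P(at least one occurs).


P(A∪B∪C) = P(A)+P(B)+P(C) - P(AB)-P(AC)-P(BC) + P(ABC)
= 18/47+25/47+28/47 - 9/47-9/47-12/47 + 3/47
= 44/47

44/47


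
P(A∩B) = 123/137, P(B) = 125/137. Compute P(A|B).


P(A|B) = P(A∩B)/P(B) = (123/137)/(125/137) = 123/125

123/125


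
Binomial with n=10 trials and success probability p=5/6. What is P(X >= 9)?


P(X>=9) = P(X=9) + P(X=10)
= 9765625/30233088 + 9765625/60466176
= 9765625/20155392

9765625/20155392


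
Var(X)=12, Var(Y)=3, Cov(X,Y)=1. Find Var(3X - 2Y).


Var(3X - 2Y) = 3^2*Var(X) + (-2)^2*Var(Y) + 2*3*(-2)*Cov(X,Y)
= 9*12 + 4*3 - 12*1
= 108 + 12 - 12 = 108

108


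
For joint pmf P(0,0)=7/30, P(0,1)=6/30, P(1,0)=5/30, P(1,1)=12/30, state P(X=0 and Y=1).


Read from table: P(X=0, Y=1) = 6/30 = 1/5

1/5


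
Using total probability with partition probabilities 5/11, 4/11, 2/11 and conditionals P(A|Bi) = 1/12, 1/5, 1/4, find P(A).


P(A) = P(A|B1)P(B1) + P(A|B2)P(B2) + P(A|B3)P(B3)
= 1/12*5/11 + 1/5*4/11 + 1/4*2/11
= 5/132 + 4/55 + 1/22 = 103/660

103/660


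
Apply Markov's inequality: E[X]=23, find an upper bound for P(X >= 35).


Markov: P(X >= a) <= E[X]/a
P(X >= 35) <= 23/35

23/35


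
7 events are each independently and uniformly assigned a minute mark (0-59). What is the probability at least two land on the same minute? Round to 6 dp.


P(all different) = prod((60-i)/60 for i=0..6) = 0.695331
P(at least one match) = 1 - 0.695331 = 0.304669

0.304669


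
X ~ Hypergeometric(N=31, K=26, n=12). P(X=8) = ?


P(X=8) = C(26,8)*C(5,4) / C(31,12)
= 1562275*5 / 141120525
= 7811375/141120525 = 1045/18879

1045/18879


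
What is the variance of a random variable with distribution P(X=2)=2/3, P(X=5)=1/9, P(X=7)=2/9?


E[X] = 31/9, E[X^2] = 49/3
Var(X) = E[X^2] - (E[X])^2 = 49/3 - (31/9)^2 = 362/81

362/81


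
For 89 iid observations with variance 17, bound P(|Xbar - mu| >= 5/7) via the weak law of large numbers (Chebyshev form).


Var(Xbar) = Var(X)/n = 17/89
Chebyshev: P(|Xbar-mu| >= 5/7) <= Var(Xbar)/(5/7)^2 = (17/89)/(25/49) = 833/2225

833/2225


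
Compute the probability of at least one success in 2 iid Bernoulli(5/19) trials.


P(at least one) = 1 - P(none)
P(none) = (1 - 5/19)^2 = (14/19)^2 = 196/361
P(at least one) = 1 - 196/361 = 165/361

165/361


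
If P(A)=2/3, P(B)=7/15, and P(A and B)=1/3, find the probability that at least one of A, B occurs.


P(A∪B) = P(A) + P(B) - P(A∩B)
= 2/3 + 7/15 - 1/3 = 4/5

4/5


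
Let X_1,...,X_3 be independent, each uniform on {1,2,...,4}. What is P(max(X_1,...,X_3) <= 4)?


P(max <= 4) = P(all X_i <= 4) = (P(X_1 <= 4))^3
= (4/4)^3 = 1^3 = 1

1


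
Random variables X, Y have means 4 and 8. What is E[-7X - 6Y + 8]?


E[-7X - 6Y + 8] = -7*E[X] - 6*E[Y] + 8
= (-7)*(4) + (-6)*(8) + (8)
= -28 - 48 + 8 = -68

-68


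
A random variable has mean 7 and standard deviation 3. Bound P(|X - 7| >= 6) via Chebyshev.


k = 6/3 = 2
Chebyshev: P(|X-mu| >= k*sigma) <= 1/k^2 = 1/2^2 = 1/4

1/4


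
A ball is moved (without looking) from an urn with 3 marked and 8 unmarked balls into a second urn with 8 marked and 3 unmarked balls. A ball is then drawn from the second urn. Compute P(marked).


P(transfer marked) = 3/11; P(transfer unmarked) = 8/11
If marked transferred: Urn II has 9 marked of 12, so P(marked|marked moved) = 3/4
If unmarked transferred: Urn II has 8 marked of 12, so P(marked|unmarked moved) = 2/3
By total probability: P(marked) = 3/11*3/4 + 8/11*2/3 = 91/132

91/132


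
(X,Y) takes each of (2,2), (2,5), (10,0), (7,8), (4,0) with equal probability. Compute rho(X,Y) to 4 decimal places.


Cov(X,Y) = -1.0000, Var(X) = 9.6000, Var(Y) = 9.6000
rho = Cov/(sqrt(VarX)*sqrt(VarY)) = -0.1042

-0.1042


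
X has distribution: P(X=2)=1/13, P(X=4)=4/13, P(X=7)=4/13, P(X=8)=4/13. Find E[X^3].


E[X^3] = sum(g(x)*P(x))
= 8*1/13 + 64*4/13 + 343*4/13 + 512*4/13
= 3684/13

3684/13


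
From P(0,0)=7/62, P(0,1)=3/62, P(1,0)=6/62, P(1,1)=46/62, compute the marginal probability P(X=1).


P(X=1) = P(1,0)+P(1,1) = 6/62 + 46/62 = 52/62 = 26/31

26/31


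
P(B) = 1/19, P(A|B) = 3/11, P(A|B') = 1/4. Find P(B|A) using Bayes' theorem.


P(A) = P(A|B)P(B) + P(A|B')P(B') = 3/11*1/19 + 1/4*18/19 = 105/418
P(B|A) = P(A|B)P(B)/P(A) = (3/209)/(105/418) = 2/35

2/35


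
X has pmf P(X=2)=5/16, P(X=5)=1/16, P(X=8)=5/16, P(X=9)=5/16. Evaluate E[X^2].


E[X^2] = sum(x^2 * P(x))
= 4*5/16 + 25*1/16 + 64*5/16 + 81*5/16
= 385/8

385/8


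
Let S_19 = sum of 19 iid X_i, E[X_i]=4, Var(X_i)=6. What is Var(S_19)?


By independence, Var(S_n) = n*Var(X_1) = 19*6 = 114

114


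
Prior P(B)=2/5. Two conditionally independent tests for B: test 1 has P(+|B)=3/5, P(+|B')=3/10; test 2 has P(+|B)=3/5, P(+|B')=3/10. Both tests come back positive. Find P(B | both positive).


After test 1: P(+) = 3/5*2/5 + 3/10*3/5 = 21/50
P(B|+) = (6/25)/(21/50) = 4/7
After test 2 (use post1 as new prior): P(+) = 3/5*4/7 + 3/10*3/7 = 33/70
P(B|+,+) = (12/35)/(33/70) = 8/11

8/11


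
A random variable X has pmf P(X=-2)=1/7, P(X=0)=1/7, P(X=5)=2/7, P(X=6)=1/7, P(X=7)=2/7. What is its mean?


E[X] = sum(x * P(x))
= -2*1/7 + 0*1/7 + 5*2/7 + 6*1/7 + 7*2/7
= 4

4


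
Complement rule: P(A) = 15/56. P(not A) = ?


P(A') = 1 - P(A) = 1 - 15/56 = 41/56

41/56


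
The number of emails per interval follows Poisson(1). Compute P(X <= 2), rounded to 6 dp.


P(X<=2) = e^(-1)*1^0/0! + e^(-1)*1^1/1! + e^(-1)*1^2/2!
≈ 0.3678794412 + 0.3678794412 + 0.1839397206
= 0.9196986030
≈ 0.919699

0.919699


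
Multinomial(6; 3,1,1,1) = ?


6! = 720
Denominator: 3!=6 * 1!=1 * 1!=1 * 1!=1
Coefficient = 720 / 6 = 120

120


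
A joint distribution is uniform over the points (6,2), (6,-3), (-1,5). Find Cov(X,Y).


E[X]=11/3, E[Y]=4/3, E[XY]=-11/3
Cov(X,Y) = E[XY] - E[X]E[Y] = -11/3 - 11/3*4/3 = -77/9

-77/9


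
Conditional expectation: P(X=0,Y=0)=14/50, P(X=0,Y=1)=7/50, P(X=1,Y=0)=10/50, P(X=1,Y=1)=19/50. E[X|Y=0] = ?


P(Y=0) = 24/50
E[X|Y=0] = (0*14 + 1*10)/24 = 10/24 = 5/12

5/12


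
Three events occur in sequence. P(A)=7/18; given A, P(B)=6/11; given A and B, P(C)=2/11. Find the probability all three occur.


P(A∩B∩C) = P(A) * P(B|A) * P(C|A∩B)
= 7/18 * 6/11 * 2/11
= 7/33 * 2/11 = 14/363

14/363


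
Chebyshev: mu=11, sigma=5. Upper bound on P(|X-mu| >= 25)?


k = 25/5 = 5
Chebyshev: P(|X-mu| >= k*sigma) <= 1/k^2 = 1/5^2 = 1/25

1/25


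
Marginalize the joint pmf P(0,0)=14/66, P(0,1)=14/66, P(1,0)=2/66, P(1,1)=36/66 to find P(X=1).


P(X=1) = P(1,0)+P(1,1) = 2/66 + 36/66 = 38/66 = 19/33

19/33


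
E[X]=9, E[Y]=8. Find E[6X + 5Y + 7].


E[6X + 5Y + 7] = 6*E[X] + 5*E[Y] + 7
= (6)*(9) + (5)*(8) + (7)
= 54 + 40 + 7 = 101

101


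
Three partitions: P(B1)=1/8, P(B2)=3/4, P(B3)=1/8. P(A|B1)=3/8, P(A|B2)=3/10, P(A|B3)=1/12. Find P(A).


P(A) = P(A|B1)P(B1) + P(A|B2)P(B2) + P(A|B3)P(B3)
= 3/8*1/8 + 3/10*3/4 + 1/12*1/8
= 3/64 + 9/40 + 1/96 = 271/960

271/960


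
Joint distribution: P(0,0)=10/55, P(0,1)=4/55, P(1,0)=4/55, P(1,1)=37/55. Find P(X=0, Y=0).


Read from table: P(X=0, Y=0) = 10/55 = 2/11

2/11


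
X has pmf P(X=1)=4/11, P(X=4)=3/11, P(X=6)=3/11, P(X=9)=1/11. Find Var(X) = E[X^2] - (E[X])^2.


E[X] = 43/11, E[X^2] = 241/11
Var(X) = E[X^2] - (E[X])^2 = 241/11 - (43/11)^2 = 802/121

802/121


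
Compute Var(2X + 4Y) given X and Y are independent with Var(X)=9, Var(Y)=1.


Independence => Cov(X,Y)=0
Var(2X + 4Y) = 2^2*Var(X) + 4^2*Var(Y)
= 4*9 + 16*1 = 52

52


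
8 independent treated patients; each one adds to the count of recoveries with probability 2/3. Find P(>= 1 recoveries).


P(at least one) = 1 - P(none)
P(none) = (1 - 2/3)^8 = (1/3)^8 = 1/6561
P(at least one) = 1 - 1/6561 = 6560/6561

6560/6561


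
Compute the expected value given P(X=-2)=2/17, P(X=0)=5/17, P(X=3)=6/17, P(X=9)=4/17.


E[X] = sum(x * P(x))
= -2*2/17 + 0*5/17 + 3*6/17 + 9*4/17
= 50/17

50/17


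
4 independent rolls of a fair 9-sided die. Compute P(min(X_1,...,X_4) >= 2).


P(min >= 2) = P(all X_i >= 2) = (P(X_1 >= 2))^4
= (8/9)^4 = 4096/6561

4096/6561


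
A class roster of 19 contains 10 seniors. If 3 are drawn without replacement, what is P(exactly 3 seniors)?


P(X=3) = C(10,3)*C(9,0) / C(19,3)
= 120*1 / 969
= 120/969 = 40/323

40/323


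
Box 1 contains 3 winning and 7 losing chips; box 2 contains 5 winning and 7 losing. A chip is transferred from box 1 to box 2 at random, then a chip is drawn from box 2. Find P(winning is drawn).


P(transfer winning) = 3/10; P(transfer losing) = 7/10
If winning transferred: Urn II has 6 winning of 13, so P(winning|winning moved) = 6/13
If losing transferred: Urn II has 5 winning of 13, so P(winning|losing moved) = 5/13
By total probability: P(winning) = 3/10*6/13 + 7/10*5/13 = 53/130

53/130


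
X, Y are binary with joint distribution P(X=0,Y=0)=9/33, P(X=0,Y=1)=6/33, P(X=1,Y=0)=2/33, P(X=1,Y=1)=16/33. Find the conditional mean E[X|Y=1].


P(Y=1) = 22/33
E[X|Y=1] = (0*6 + 1*16)/22 = 16/22 = 8/11

8/11


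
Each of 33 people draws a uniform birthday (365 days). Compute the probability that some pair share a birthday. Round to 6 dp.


P(all different) = prod((365-i)/365 for i=0..32) = 0.225028
P(at least one match) = 1 - 0.225028 = 0.774972

0.774972


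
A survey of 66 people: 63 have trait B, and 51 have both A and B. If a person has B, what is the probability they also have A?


P(A|B) = P(A∩B)/P(B) = (51/66)/(63/66) = 51/63 = 17/21

17/21


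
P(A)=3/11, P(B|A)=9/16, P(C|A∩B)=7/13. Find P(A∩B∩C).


P(A∩B∩C) = P(A) * P(B|A) * P(C|A∩B)
= 3/11 * 9/16 * 7/13
= 27/176 * 7/13 = 189/2288

189/2288


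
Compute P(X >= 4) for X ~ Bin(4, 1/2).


P(X>=4) = P(X=4)
= 1/16
= 1/16

1/16


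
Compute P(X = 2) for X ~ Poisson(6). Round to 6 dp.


P(X=2) = e^(-6) * 6^2 / 2!
≈ 0.002478752177 * 36 / 2
≈ 0.044618

0.044618


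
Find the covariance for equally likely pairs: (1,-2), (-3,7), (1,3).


E[X]=-1/3, E[Y]=8/3, E[XY]=-20/3
Cov(X,Y) = E[XY] - E[X]E[Y] = -20/3 + 1/3*8/3 = -52/9

-52/9


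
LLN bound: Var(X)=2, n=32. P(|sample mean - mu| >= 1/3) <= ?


Var(Xbar) = Var(X)/n = 2/32
Chebyshev: P(|Xbar-mu| >= 1/3) <= Var(Xbar)/(1/3)^2 = (1/16)/(1/9) = 9/16

9/16


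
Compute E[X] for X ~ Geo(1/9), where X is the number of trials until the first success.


For geometric (trials until first success), E[X] = 1/p = 1/(1/9) = 9

9


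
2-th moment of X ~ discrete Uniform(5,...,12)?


E[X^2] = (1/8) * sum(x^2 for x=5..12)
= 620/8 = 155/2

155/2


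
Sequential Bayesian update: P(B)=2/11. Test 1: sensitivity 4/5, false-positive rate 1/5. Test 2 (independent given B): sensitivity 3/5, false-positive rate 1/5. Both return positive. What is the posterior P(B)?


After test 1: P(+) = 4/5*2/11 + 1/5*9/11 = 17/55
P(B|+) = (8/55)/(17/55) = 8/17
After test 2 (use post1 as new prior): P(+) = 3/5*8/17 + 1/5*9/17 = 33/85
P(B|+,+) = (24/85)/(33/85) = 8/11

8/11


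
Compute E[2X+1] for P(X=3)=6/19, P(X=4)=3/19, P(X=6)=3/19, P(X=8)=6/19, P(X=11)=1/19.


E[2X+1] = sum(g(x)*P(x))
= 7*6/19 + 9*3/19 + 13*3/19 + 17*6/19 + 23*1/19
= 233/19

233/19


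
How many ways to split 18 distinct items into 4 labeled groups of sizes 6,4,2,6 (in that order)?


18! = 6402373705728000
Denominator: 6!=720 * 4!=24 * 2!=2 * 6!=720
Coefficient = 6402373705728000 / 24883200 = 257297040

257297040


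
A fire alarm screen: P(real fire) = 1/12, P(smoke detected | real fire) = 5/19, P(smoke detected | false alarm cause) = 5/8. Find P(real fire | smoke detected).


P(A) = P(A|B)P(B) + P(A|B')P(B') = 5/19*1/12 + 5/8*11/12 = 1085/1824
P(B|A) = P(A|B)P(B)/P(A) = (5/228)/(1085/1824) = 8/217

8/217


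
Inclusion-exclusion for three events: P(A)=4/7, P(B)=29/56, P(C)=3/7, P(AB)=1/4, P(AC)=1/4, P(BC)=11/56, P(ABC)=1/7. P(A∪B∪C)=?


P(A∪B∪C) = P(A)+P(B)+P(C) - P(AB)-P(AC)-P(BC) + P(ABC)
= 4/7+29/56+3/7 - 1/4-1/4-11/56 + 1/7
= 27/28

27/28


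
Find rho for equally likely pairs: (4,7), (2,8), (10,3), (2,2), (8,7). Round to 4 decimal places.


Cov(X,Y) = -1.2800, Var(X) = 10.5600, Var(Y) = 5.8400
rho = Cov/(sqrt(VarX)*sqrt(VarY)) = -0.1630

-0.1630


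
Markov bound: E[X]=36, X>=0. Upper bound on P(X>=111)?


Markov: P(X >= a) <= E[X]/a
P(X >= 111) <= 36/111 = 12/37

12/37


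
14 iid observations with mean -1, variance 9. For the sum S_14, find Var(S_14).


By independence, Var(S_n) = n*Var(X_1) = 14*9 = 126

126


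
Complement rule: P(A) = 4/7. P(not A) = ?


P(A') = 1 - P(A) = 1 - 4/7 = 3/7

3/7


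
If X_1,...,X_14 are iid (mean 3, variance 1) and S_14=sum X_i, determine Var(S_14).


By independence, Var(S_n) = n*Var(X_1) = 14*1 = 14

14


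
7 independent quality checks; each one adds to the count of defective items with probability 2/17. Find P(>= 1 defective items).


P(at least one) = 1 - P(none)
P(none) = (1 - 2/17)^7 = (15/17)^7 = 170859375/410338673
P(at least one) = 1 - 170859375/410338673 = 239479298/410338673

239479298/410338673


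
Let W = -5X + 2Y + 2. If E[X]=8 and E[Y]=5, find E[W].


E[-5X + 2Y + 2] = -5*E[X] + 2*E[Y] + 2
= (-5)*(8) + (2)*(5) + (2)
= -40 + 10 + 2 = -28

-28


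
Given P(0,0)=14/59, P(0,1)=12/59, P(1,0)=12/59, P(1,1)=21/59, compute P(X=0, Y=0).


Read from table: P(X=0, Y=0) = 14/59

14/59


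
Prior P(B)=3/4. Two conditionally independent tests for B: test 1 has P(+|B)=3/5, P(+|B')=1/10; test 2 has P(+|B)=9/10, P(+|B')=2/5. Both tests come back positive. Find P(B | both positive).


After test 1: P(+) = 3/5*3/4 + 1/10*1/4 = 19/40
P(B|+) = (9/20)/(19/40) = 18/19
After test 2 (use post1 as new prior): P(+) = 9/10*18/19 + 2/5*1/19 = 83/95
P(B|+,+) = (81/95)/(83/95) = 81/83

81/83


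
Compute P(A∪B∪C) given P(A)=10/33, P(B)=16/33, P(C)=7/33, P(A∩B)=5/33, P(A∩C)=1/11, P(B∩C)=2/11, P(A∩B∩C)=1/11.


P(A∪B∪C) = P(A)+P(B)+P(C) - P(AB)-P(AC)-P(BC) + P(ABC)
= 10/33+16/33+7/33 - 5/33-1/11-2/11 + 1/11
= 2/3

2/3


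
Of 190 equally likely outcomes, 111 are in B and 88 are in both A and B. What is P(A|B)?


P(A|B) = P(A∩B)/P(B) = (88/190)/(111/190) = 88/111

88/111


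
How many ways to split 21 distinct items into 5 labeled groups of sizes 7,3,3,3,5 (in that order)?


21! = 51090942171709440000
Denominator: 7!=5040 * 3!=6 * 3!=6 * 3!=6 * 5!=120
Coefficient = 51090942171709440000 / 130636800 = 391091500800

391091500800


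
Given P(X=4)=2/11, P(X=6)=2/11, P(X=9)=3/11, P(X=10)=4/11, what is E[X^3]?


E[X^3] = sum(g(x)*P(x))
= 64*2/11 + 216*2/11 + 729*3/11 + 1000*4/11
= 6747/11

6747/11


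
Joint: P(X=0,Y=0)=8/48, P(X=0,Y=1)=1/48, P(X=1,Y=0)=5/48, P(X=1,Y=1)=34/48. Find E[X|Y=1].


P(Y=1) = 35/48
E[X|Y=1] = (0*1 + 1*34)/35 = 34/35

34/35


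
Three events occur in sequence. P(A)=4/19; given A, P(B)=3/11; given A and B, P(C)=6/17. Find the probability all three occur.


P(A∩B∩C) = P(A) * P(B|A) * P(C|A∩B)
= 4/19 * 3/11 * 6/17
= 12/209 * 6/17 = 72/3553

72/3553


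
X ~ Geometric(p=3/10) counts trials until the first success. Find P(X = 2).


P(X=2) = (1-p)^1 * p = (7/10)^1 * 3/10
= 7/10 * 3/10 = 21/100

21/100


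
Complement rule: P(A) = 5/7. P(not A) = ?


P(A') = 1 - P(A) = 1 - 5/7 = 2/7

2/7


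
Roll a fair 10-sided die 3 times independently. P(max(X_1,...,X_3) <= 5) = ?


P(max <= 5) = P(all X_i <= 5) = (P(X_1 <= 5))^3
= (5/10)^3 = (1/2)^3 = 1/8

1/8


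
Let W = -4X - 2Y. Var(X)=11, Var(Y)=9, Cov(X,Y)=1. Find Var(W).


Var(-4X - 2Y) = (-4)^2*Var(X) + (-2)^2*Var(Y) + 2*(-4)*(-2)*Cov(X,Y)
= 16*11 + 4*9 + 16*1
= 176 + 36 + 16 = 228

228


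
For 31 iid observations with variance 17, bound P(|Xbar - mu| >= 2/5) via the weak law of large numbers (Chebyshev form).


Var(Xbar) = Var(X)/n = 17/31
Chebyshev: P(|Xbar-mu| >= 2/5) <= Var(Xbar)/(2/5)^2 = (17/31)/(4/25) = 425/124
Bound exceeds 1, so trivial bound: 1

1


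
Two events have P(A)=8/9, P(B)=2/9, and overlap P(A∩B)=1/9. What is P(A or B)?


P(A∪B) = P(A) + P(B) - P(A∩B)
= 8/9 + 2/9 - 1/9 = 1

1


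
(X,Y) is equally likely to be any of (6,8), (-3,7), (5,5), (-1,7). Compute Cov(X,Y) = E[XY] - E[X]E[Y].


E[X]=7/4, E[Y]=27/4, E[XY]=45/4
Cov(X,Y) = E[XY] - E[X]E[Y] = 45/4 - 7/4*27/4 = -9/16

-9/16


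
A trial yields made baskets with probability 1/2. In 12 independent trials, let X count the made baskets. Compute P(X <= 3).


P(X<=3) = P(X=0) + P(X=1) + P(X=2) + P(X=3)
= 1/4096 + 3/1024 + 33/2048 + 55/1024
= 299/4096

299/4096


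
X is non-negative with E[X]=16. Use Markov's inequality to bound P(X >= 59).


Markov: P(X >= a) <= E[X]/a
P(X >= 59) <= 16/59

16/59


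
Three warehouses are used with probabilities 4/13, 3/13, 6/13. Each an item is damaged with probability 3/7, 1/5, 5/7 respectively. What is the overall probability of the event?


P(A) = P(A|B1)P(B1) + P(A|B2)P(B2) + P(A|B3)P(B3)
= 3/7*4/13 + 1/5*3/13 + 5/7*6/13
= 12/91 + 3/65 + 30/91 = 33/65

33/65


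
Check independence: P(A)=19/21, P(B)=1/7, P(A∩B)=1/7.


P(A)*P(B) = 19/21*1/7 = 19/147
P(A∩B) = 1/7 != 19/147, so not independent

No, A and B are not independent


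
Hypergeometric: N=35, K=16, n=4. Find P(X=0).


P(X=0) = C(16,0)*C(19,4) / C(35,4)
= 1*3876 / 52360
= 3876/52360 = 57/770

57/770


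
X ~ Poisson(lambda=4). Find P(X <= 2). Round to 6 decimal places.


P(X<=2) = e^(-4)*4^0/0! + e^(-4)*4^1/1! + e^(-4)*4^2/2!
≈ 0.0183156389 + 0.0732625556 + 0.1465251111
= 0.2381033056
≈ 0.238103

0.238103


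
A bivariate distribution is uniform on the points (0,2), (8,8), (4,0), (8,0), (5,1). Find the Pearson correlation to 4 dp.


Cov(X,Y) = 2.8000, Var(X) = 8.8000, Var(Y) = 8.9600
rho = Cov/(sqrt(VarX)*sqrt(VarY)) = 0.3153

0.3153


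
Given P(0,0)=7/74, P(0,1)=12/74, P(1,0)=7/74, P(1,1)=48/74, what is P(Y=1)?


P(Y=1) = P(0,1)+P(1,1) = 12/74 + 48/74 = 60/74 = 30/37

30/37


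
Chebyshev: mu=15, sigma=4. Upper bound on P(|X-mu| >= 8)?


k = 8/4 = 2
Chebyshev: P(|X-mu| >= k*sigma) <= 1/k^2 = 1/2^2 = 1/4

1/4


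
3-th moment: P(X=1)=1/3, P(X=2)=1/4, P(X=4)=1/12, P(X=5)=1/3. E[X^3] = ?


E[X^3] = sum(x^3 * P(x))
= 1*1/3 + 8*1/4 + 64*1/12 + 125*1/3
= 148/3

148/3


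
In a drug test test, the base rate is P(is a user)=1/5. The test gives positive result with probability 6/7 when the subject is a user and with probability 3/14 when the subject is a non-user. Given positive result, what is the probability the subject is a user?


P(A) = P(A|B)P(B) + P(A|B')P(B') = 6/7*1/5 + 3/14*4/5 = 12/35
P(B|A) = P(A|B)P(B)/P(A) = (6/35)/(12/35) = 1/2

1/2


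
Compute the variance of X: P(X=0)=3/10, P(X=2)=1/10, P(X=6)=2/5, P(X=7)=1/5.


E[X] = 4, E[X^2] = 123/5
Var(X) = E[X^2] - (E[X])^2 = 123/5 - (4)^2 = 43/5

43/5


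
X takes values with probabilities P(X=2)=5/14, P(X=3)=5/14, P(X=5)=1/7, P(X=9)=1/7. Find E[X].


E[X] = sum(x * P(x))
= 2*5/14 + 3*5/14 + 5*1/7 + 9*1/7
= 53/14

53/14


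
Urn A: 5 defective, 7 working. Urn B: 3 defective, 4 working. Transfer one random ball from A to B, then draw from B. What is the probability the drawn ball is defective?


P(transfer defective) = 5/12; P(transfer working) = 7/12
If defective transferred: Urn II has 4 defective of 8, so P(defective|defective moved) = 1/2
If working transferred: Urn II has 3 defective of 8, so P(defective|working moved) = 3/8
By total probability: P(defective) = 5/12*1/2 + 7/12*3/8 = 41/96

41/96


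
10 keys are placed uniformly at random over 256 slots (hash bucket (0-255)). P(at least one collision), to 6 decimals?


P(all different) = prod((256-i)/256 for i=0..9) = 0.836945
P(at least one match) = 1 - 0.836945 = 0.163055

0.163055


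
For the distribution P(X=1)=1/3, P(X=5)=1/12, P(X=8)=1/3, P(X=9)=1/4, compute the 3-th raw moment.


E[X^3] = sum(x^3 * P(x))
= 1*1/3 + 125*1/12 + 512*1/3 + 729*1/4
= 1091/3

1091/3


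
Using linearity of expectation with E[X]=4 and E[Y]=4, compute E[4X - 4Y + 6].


E[4X - 4Y + 6] = 4*E[X] - 4*E[Y] + 6
= (4)*(4) + (-4)*(4) + (6)
= 16 - 16 + 6 = 6

6


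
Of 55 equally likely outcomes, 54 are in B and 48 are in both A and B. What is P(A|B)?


P(A|B) = P(A∩B)/P(B) = (48/55)/(54/55) = 48/54 = 8/9

8/9


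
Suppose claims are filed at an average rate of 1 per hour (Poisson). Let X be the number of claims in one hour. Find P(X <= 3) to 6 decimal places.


P(X<=3) = e^(-1)*1^0/0! + e^(-1)*1^1/1! + e^(-1)*1^2/2! + e^(-1)*1^3/3!
≈ 0.3678794412 + 0.3678794412 + 0.1839397206 + 0.0613132402
= 0.9810118432
≈ 0.981012

0.981012


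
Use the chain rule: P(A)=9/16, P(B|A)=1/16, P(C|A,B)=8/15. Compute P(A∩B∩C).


P(A∩B∩C) = P(A) * P(B|A) * P(C|A∩B)
= 9/16 * 1/16 * 8/15
= 9/256 * 8/15 = 3/160

3/160


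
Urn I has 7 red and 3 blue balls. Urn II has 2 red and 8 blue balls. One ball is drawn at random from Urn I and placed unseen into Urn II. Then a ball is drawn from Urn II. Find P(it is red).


P(transfer red) = 7/10; P(transfer blue) = 3/10
If red transferred: Urn II has 3 red of 11, so P(red|red moved) = 3/11
If blue transferred: Urn II has 2 red of 11, so P(red|blue moved) = 2/11
By total probability: P(red) = 7/10*3/11 + 3/10*2/11 = 27/110

27/110


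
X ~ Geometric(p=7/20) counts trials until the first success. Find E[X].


For geometric (trials until first success), E[X] = 1/p = 1/(7/20) = 20/7

20/7


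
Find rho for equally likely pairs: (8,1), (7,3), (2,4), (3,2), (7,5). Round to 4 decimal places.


Cov(X,Y) = -0.6000, Var(X) = 5.8400, Var(Y) = 2.0000
rho = Cov/(sqrt(VarX)*sqrt(VarY)) = -0.1756

-0.1756
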